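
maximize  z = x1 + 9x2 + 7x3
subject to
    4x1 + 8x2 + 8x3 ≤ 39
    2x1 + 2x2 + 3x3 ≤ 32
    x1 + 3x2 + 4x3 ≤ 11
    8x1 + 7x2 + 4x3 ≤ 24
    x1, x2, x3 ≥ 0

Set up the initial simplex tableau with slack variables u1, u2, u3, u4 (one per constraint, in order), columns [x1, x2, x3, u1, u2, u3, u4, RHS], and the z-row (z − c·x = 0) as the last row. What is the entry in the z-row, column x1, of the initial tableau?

The z-row carries the negated objective coefficients: the x1 entry is -1.

-1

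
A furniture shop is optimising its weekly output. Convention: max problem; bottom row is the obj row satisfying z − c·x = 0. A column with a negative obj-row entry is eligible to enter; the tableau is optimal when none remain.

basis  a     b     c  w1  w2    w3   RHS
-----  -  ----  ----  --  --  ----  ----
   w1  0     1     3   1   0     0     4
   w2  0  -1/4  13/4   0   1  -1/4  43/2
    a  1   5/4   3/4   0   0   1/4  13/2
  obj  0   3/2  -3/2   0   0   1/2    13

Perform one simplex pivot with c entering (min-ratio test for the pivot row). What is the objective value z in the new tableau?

15

Ratio test on column c — row 1: 4/3 = 4/3; row 2: (43/2)/(13/4) = 86/13; row 3: (13/2)/(3/4) = 26/3. Minimum is 4/3 at row 1 (w1 leaves); pivot element 3.
Pivot on row 1; the obj-row RHS becomes 13 − (-3/2)·(4/3) = 15.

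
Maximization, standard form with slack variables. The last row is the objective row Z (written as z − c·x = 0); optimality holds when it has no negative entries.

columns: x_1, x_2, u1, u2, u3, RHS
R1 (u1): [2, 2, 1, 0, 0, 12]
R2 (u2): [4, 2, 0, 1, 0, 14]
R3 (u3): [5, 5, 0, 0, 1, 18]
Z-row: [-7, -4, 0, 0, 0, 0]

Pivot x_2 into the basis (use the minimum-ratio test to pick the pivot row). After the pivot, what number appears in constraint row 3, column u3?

Ratio test on column x_2 — row 1: 12/2 = 6; row 2: 14/2 = 7; row 3: 18/5 = 18/5. Minimum is 18/5 at row 3 (u3 leaves); pivot element 5.
Divide row 3 by 5; eliminate column x_2 from the other rows.
In the new row 3, the u3 entry is the old entry divided by the pivot: 1/5 = 1/5.

1/5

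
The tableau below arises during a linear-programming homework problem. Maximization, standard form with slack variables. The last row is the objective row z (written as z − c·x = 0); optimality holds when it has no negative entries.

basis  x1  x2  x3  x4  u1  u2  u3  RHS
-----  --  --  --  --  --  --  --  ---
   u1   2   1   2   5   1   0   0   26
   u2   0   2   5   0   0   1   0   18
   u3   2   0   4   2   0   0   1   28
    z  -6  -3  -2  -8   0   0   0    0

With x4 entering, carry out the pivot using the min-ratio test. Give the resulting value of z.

Ratio test on column x4 — row 1: 26/5 = 26/5; row 2: entry 0 ≤ 0; row 3: 28/2 = 14. Minimum is 26/5 at row 1 (u1 leaves); pivot element 5.
Pivot on row 1; the z-row RHS becomes 0 − (-8)·(26/5) = 208/5.

208/5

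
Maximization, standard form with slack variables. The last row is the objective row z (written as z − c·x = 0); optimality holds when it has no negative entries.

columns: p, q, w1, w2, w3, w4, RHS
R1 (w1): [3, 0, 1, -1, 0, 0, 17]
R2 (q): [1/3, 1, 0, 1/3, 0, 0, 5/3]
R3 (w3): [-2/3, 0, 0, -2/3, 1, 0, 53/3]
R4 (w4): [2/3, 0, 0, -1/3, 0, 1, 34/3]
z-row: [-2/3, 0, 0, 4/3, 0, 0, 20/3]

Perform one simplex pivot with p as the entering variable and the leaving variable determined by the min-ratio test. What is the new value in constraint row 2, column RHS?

5

Ratio test on column p — row 1: 17/3 = 17/3; row 2: (5/3)/(1/3) = 5; row 3: entry -2/3 ≤ 0; row 4: (34/3)/(2/3) = 17. Minimum is 5 at row 2 (q leaves); pivot element 1/3.
Divide row 2 by 1/3; eliminate column p from the other rows.
In the new row 2, the RHS entry is the old entry divided by the pivot: (5/3)/(1/3) = 5.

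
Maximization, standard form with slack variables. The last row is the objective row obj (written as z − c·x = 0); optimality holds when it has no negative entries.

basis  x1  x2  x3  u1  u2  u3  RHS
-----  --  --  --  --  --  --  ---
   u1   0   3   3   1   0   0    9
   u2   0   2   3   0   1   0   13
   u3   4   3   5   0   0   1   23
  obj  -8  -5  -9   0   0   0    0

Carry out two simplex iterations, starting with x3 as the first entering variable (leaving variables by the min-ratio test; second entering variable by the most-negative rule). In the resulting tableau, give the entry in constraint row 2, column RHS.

4

Ratio test on column x3 — row 1: 9/3 = 3; row 2: 13/3 = 13/3; row 3: 23/5 = 23/5. Minimum is 3 at row 1 (u1 leaves); pivot element 3.
Divide row 1 by 3; eliminate column x3 from the other rows.
Second iteration: most negative obj-row entry is -8 in column x1, so x1 enters.
Ratio test on column x1 — row 1: entry 0 ≤ 0; row 2: entry 0 ≤ 0; row 3: 8/4 = 2. Minimum is 2 at row 3 (u3 leaves); pivot element 4.
Divide row 3 by 4; eliminate column x1 from the other rows.
After both pivots, the entry at constraint row 2, column RHS is 4.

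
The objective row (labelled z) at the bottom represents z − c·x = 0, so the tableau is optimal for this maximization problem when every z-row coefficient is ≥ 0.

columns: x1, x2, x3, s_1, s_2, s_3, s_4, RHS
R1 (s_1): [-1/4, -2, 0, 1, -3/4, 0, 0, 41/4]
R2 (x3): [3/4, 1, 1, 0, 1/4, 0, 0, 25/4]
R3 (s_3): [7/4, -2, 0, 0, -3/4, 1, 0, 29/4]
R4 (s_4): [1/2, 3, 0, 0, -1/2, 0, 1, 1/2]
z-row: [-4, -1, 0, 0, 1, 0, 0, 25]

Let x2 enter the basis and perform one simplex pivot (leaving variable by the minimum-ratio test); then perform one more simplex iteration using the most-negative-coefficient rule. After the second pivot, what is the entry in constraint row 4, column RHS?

1

Ratio test on column x2 — row 1: entry -2 ≤ 0; row 2: (25/4)/1 = 25/4; row 3: entry -2 ≤ 0; row 4: (1/2)/3 = 1/6. Minimum is 1/6 at row 4 (s_4 leaves); pivot element 3.
Divide row 4 by 3; eliminate column x2 from the other rows.
Second iteration: most negative z-row entry is -23/6 in column x1, so x1 enters.
Ratio test on column x1 — row 1: (127/12)/(1/12) = 127; row 2: (73/12)/(7/12) = 73/7; row 3: (91/12)/(25/12) = 91/25; row 4: (1/6)/(1/6) = 1. Minimum is 1 at row 4 (x2 leaves); pivot element 1/6.
Divide row 4 by 1/6; eliminate column x1 from the other rows.
After both pivots, the entry at constraint row 4, column RHS is 1.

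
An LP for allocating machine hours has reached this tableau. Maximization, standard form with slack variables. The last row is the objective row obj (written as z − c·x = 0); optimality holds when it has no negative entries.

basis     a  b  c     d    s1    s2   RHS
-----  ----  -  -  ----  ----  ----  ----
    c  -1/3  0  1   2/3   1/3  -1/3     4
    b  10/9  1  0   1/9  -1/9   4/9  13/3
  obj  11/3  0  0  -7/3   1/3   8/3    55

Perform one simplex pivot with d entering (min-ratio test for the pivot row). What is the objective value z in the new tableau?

69

Ratio test on column d — row 1: 4/(2/3) = 6; row 2: (13/3)/(1/9) = 39. Minimum is 6 at row 1 (c leaves); pivot element 2/3.
Pivot on row 1; the obj-row RHS becomes 55 − (-7/3)·6 = 69.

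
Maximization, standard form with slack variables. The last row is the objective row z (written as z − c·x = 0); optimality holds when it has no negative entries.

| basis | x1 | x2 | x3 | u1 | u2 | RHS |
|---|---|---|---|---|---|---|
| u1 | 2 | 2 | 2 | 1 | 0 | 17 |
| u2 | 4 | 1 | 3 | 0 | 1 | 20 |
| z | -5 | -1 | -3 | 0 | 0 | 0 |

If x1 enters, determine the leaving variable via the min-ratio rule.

Column x1 entries and ratios — u1: 17/2 = 17/2; u2: 20/4 = 5.
Smallest ratio is 5 in the row of u2, so u2 leaves.

u2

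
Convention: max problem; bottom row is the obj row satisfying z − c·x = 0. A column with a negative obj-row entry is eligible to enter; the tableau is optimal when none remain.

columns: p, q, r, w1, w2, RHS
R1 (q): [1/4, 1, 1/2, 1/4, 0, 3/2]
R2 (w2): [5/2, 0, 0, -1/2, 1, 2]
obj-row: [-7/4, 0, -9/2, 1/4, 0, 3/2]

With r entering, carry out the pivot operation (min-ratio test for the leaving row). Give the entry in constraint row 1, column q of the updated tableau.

2

Ratio test on column r — row 1: (3/2)/(1/2) = 3; row 2: entry 0 ≤ 0. Minimum is 3 at row 1 (q leaves); pivot element 1/2.
Divide row 1 by 1/2; eliminate column r from the other rows.
In the new row 1, the q entry is the old entry divided by the pivot: 1/(1/2) = 2.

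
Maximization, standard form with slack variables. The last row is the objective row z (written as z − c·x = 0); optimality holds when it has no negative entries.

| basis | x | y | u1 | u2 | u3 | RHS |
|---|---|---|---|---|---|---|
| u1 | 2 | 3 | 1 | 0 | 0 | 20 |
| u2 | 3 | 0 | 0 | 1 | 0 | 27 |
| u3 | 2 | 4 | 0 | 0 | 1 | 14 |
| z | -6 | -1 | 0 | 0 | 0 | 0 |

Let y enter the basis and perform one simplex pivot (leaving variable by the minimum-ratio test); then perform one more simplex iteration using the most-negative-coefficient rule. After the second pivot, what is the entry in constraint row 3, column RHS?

7

Ratio test on column y — row 1: 20/3 = 20/3; row 2: entry 0 ≤ 0; row 3: 14/4 = 7/2. Minimum is 7/2 at row 3 (u3 leaves); pivot element 4.
Divide row 3 by 4; eliminate column y from the other rows.
Second iteration: most negative z-row entry is -11/2 in column x, so x enters.
Ratio test on column x — row 1: (19/2)/(1/2) = 19; row 2: 27/3 = 9; row 3: (7/2)/(1/2) = 7. Minimum is 7 at row 3 (y leaves); pivot element 1/2.
Divide row 3 by 1/2; eliminate column x from the other rows.
After both pivots, the entry at constraint row 3, column RHS is 7.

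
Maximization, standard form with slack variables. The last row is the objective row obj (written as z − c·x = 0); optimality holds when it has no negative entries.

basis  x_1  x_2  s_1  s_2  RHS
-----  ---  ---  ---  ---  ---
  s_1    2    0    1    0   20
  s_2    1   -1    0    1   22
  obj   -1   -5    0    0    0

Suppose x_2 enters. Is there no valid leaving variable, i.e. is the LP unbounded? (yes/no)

yes

Every constraint-row entry in column x_2 is ≤ 0, so increasing x_2 is unbounded.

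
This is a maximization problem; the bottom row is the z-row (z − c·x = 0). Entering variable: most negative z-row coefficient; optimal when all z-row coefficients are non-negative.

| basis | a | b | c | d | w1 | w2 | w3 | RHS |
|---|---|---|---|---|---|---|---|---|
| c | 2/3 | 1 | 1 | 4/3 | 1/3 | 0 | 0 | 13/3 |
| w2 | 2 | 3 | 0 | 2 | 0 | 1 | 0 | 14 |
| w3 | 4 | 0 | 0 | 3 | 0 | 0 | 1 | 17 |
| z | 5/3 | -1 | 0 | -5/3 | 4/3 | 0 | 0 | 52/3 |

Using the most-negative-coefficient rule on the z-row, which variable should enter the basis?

d

Negative z-row entries: b: -1, d: -5/3.
The most negative is -5/3 in column d, so d enters.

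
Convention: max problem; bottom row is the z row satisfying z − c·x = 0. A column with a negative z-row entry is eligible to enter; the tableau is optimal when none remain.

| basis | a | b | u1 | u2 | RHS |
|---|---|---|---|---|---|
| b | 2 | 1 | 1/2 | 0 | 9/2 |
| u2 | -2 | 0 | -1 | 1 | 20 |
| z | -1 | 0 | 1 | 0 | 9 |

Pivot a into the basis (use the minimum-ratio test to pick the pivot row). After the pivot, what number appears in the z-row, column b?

1/2

Ratio test on column a — row 1: (9/2)/2 = 9/4; row 2: entry -2 ≤ 0. Minimum is 9/4 at row 1 (b leaves); pivot element 2.
Divide row 1 by 2; eliminate column a from the other rows.
z-row update in column b: 0 − (-1)·(1/2) = 1/2.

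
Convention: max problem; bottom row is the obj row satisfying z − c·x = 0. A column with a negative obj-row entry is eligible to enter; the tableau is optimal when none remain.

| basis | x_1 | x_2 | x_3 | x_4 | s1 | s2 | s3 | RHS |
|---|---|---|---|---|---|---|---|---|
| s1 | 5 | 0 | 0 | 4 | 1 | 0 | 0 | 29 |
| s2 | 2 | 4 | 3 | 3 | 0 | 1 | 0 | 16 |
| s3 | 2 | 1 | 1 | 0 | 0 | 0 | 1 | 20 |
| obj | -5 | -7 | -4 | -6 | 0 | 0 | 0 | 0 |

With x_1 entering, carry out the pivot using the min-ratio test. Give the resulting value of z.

29

Ratio test on column x_1 — row 1: 29/5 = 29/5; row 2: 16/2 = 8; row 3: 20/2 = 10. Minimum is 29/5 at row 1 (s1 leaves); pivot element 5.
Pivot on row 1; the obj-row RHS becomes 0 − (-5)·(29/5) = 29.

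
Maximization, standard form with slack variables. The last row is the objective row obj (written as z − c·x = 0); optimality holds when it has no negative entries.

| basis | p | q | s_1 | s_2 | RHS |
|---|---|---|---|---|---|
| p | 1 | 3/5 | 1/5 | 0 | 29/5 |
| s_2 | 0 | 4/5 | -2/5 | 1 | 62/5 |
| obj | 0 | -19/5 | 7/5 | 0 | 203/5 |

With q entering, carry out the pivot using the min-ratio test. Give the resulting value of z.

Ratio test on column q — row 1: (29/5)/(3/5) = 29/3; row 2: (62/5)/(4/5) = 31/2. Minimum is 29/3 at row 1 (p leaves); pivot element 3/5.
Pivot on row 1; the obj-row RHS becomes 203/5 − (-19/5)·(29/3) = 232/3.

232/3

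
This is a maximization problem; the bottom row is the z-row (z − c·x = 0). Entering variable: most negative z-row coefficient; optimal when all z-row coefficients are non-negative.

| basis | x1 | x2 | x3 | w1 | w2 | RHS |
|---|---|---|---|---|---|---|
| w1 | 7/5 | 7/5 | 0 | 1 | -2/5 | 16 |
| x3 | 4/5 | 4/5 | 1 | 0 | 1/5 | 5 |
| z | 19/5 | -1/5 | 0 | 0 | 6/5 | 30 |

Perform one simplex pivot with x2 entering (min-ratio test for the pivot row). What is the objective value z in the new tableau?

125/4

Ratio test on column x2 — row 1: 16/(7/5) = 80/7; row 2: 5/(4/5) = 25/4. Minimum is 25/4 at row 2 (x3 leaves); pivot element 4/5.
Pivot on row 2; the z-row RHS becomes 30 − (-1/5)·(25/4) = 125/4.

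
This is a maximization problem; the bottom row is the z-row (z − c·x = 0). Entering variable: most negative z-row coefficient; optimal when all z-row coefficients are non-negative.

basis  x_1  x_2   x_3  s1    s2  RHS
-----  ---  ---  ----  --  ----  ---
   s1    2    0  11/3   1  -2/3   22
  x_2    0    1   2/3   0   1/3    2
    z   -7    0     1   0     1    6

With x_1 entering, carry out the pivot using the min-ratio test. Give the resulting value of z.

83

Ratio test on column x_1 — row 1: 22/2 = 11; row 2: entry 0 ≤ 0. Minimum is 11 at row 1 (s1 leaves); pivot element 2.
Pivot on row 1; the z-row RHS becomes 6 − (-7)·11 = 83.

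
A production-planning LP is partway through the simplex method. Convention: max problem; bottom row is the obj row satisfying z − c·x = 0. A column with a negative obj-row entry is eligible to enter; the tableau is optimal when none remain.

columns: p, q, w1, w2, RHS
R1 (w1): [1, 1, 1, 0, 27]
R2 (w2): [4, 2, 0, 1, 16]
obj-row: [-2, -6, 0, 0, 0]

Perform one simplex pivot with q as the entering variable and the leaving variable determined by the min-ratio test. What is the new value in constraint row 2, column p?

2

Ratio test on column q — row 1: 27/1 = 27; row 2: 16/2 = 8. Minimum is 8 at row 2 (w2 leaves); pivot element 2.
Divide row 2 by 2; eliminate column q from the other rows.
In the new row 2, the p entry is the old entry divided by the pivot: 4/2 = 2.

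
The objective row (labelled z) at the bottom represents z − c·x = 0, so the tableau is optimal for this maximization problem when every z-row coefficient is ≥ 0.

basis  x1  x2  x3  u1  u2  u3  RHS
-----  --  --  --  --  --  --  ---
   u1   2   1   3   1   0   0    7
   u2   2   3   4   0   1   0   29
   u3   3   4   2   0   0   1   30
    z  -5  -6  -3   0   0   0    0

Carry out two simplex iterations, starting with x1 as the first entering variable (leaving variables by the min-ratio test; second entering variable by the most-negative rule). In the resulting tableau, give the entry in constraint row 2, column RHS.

8

Ratio test on column x1 — row 1: 7/2 = 7/2; row 2: 29/2 = 29/2; row 3: 30/3 = 10. Minimum is 7/2 at row 1 (u1 leaves); pivot element 2.
Divide row 1 by 2; eliminate column x1 from the other rows.
Second iteration: most negative z-row entry is -7/2 in column x2, so x2 enters.
Ratio test on column x2 — row 1: (7/2)/(1/2) = 7; row 2: 22/2 = 11; row 3: (39/2)/(5/2) = 39/5. Minimum is 7 at row 1 (x1 leaves); pivot element 1/2.
Divide row 1 by 1/2; eliminate column x2 from the other rows.
After both pivots, the entry at constraint row 2, column RHS is 8.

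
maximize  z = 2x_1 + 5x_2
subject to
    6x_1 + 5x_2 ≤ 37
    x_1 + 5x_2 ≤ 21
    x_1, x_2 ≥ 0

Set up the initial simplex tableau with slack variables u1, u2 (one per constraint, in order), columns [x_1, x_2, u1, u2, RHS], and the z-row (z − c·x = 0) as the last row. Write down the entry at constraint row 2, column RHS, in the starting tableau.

The RHS of constraint 2 is b_2 = 21.

21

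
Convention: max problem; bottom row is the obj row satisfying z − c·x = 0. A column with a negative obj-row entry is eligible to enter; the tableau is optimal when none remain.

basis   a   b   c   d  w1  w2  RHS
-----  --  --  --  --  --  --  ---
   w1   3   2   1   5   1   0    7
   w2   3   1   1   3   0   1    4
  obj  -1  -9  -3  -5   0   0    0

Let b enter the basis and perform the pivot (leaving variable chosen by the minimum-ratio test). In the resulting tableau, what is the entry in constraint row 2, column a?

Ratio test on column b — row 1: 7/2 = 7/2; row 2: 4/1 = 4. Minimum is 7/2 at row 1 (w1 leaves); pivot element 2.
Divide row 1 by 2; eliminate column b from the other rows.
Row 2 update in column a: 3 − 1·(3/2) = 3/2.

3/2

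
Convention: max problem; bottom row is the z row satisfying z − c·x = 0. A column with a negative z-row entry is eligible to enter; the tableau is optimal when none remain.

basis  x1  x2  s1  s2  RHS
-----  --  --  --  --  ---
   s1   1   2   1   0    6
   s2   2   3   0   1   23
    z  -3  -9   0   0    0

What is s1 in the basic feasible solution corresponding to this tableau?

s1 is basic (row 1); its value is the RHS of that row, 6.

6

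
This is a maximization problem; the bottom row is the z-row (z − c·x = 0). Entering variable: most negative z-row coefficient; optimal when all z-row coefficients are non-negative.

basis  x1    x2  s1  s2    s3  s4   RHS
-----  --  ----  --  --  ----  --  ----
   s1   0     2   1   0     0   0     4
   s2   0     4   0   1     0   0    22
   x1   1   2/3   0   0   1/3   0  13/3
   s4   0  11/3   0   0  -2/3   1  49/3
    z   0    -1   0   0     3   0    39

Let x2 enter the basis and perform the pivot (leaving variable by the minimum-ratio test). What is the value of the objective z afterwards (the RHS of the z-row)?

41

Ratio test on column x2 — row 1: 4/2 = 2; row 2: 22/4 = 11/2; row 3: (13/3)/(2/3) = 13/2; row 4: (49/3)/(11/3) = 49/11. Minimum is 2 at row 1 (s1 leaves); pivot element 2.
Pivot on row 1; the z-row RHS becomes 39 − (-1)·2 = 41.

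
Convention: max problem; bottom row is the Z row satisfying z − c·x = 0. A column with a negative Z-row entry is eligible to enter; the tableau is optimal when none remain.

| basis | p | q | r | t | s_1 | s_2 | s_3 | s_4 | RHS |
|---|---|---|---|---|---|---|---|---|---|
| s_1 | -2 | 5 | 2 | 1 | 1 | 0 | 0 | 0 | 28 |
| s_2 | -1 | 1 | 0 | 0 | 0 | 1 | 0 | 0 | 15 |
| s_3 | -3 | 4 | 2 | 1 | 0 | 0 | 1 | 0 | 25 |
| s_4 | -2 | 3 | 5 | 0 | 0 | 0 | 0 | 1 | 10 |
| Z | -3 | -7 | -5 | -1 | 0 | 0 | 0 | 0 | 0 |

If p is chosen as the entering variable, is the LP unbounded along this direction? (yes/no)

Every constraint-row entry in column p is ≤ 0, so increasing p is unbounded.

yes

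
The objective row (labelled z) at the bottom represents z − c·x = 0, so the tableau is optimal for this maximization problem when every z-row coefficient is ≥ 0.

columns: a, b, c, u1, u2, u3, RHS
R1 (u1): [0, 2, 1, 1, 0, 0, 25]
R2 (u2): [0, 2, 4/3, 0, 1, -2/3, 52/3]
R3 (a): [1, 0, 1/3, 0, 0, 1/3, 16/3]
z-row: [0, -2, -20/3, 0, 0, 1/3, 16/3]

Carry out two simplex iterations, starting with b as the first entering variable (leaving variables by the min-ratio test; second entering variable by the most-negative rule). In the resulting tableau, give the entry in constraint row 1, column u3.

1/2

Ratio test on column b — row 1: 25/2 = 25/2; row 2: (52/3)/2 = 26/3; row 3: entry 0 ≤ 0. Minimum is 26/3 at row 2 (u2 leaves); pivot element 2.
Divide row 2 by 2; eliminate column b from the other rows.
Second iteration: most negative z-row entry is -16/3 in column c, so c enters.
Ratio test on column c — row 1: entry -1/3 ≤ 0; row 2: (26/3)/(2/3) = 13; row 3: (16/3)/(1/3) = 16. Minimum is 13 at row 2 (b leaves); pivot element 2/3.
Divide row 2 by 2/3; eliminate column c from the other rows.
After both pivots, the entry at constraint row 1, column u3 is 1/2.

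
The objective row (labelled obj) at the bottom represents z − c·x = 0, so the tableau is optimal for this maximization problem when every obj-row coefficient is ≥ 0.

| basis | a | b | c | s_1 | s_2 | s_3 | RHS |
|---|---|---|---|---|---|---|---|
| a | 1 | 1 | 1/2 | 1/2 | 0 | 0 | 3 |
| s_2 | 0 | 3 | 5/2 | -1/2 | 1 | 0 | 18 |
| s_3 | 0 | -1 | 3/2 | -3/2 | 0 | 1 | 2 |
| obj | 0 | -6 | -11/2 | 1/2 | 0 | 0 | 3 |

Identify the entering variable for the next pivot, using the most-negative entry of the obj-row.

b

Negative obj-row entries: b: -6, c: -11/2.
The most negative is -6 in column b, so b enters.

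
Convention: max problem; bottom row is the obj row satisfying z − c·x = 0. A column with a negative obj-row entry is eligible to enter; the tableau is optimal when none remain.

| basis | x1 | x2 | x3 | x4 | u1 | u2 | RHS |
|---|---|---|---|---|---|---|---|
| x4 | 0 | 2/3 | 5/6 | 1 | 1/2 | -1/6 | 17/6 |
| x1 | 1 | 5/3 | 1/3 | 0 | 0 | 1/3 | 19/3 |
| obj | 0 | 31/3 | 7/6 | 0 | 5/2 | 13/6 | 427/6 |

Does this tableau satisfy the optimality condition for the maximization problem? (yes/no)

yes

Every obj-row coefficient is ≥ 0, so the tableau is optimal.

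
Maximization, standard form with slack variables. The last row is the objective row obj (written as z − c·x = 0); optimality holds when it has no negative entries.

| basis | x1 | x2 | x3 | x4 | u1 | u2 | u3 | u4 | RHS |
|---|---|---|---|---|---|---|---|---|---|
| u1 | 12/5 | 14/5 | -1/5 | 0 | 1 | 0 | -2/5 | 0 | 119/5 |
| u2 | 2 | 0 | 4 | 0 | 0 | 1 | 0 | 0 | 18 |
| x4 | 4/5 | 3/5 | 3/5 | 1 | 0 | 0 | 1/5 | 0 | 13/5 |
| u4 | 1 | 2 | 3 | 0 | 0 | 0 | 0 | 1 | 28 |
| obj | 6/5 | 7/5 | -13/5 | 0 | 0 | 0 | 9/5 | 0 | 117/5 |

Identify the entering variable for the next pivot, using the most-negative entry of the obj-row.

Negative obj-row entries: x3: -13/5.
The most negative is -13/5 in column x3, so x3 enters.

x3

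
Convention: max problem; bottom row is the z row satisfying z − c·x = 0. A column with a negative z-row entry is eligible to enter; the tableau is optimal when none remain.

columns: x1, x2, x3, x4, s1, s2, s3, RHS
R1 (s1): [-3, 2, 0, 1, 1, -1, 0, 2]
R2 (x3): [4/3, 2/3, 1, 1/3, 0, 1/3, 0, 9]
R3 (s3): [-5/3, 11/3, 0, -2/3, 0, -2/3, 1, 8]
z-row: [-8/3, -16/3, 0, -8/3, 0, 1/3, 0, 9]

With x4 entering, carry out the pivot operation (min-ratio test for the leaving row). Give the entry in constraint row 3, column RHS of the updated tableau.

Ratio test on column x4 — row 1: 2/1 = 2; row 2: 9/(1/3) = 27; row 3: entry -2/3 ≤ 0. Minimum is 2 at row 1 (s1 leaves); pivot element 1.
Divide row 1 by 1; eliminate column x4 from the other rows.
Row 3 update in column RHS: 8 − (-2/3)·2 = 28/3.

28/3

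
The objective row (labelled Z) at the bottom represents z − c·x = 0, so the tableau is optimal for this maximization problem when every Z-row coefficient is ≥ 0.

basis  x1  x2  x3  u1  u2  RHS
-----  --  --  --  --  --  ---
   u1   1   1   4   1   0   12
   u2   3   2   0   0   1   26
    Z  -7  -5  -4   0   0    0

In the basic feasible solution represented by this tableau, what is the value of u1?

12

u1 is basic (row 1); its value is the RHS of that row, 12.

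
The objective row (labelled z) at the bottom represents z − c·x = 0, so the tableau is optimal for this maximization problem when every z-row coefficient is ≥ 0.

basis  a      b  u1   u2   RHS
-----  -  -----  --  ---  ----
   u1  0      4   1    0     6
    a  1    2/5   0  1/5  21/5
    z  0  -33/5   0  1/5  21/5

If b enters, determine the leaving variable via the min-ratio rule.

Column b entries and ratios — u1: 6/4 = 3/2; a: (21/5)/(2/5) = 21/2.
Smallest ratio is 3/2 in the row of u1, so u1 leaves.

u1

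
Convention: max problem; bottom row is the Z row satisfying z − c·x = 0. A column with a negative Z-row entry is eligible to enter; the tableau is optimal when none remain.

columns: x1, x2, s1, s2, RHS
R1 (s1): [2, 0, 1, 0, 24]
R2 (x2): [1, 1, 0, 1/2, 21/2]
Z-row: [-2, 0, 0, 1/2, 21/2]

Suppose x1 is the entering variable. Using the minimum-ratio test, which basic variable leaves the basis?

Column x1 entries and ratios — s1: 24/2 = 12; x2: (21/2)/1 = 21/2.
Smallest ratio is 21/2 in the row of x2, so x2 leaves.

x2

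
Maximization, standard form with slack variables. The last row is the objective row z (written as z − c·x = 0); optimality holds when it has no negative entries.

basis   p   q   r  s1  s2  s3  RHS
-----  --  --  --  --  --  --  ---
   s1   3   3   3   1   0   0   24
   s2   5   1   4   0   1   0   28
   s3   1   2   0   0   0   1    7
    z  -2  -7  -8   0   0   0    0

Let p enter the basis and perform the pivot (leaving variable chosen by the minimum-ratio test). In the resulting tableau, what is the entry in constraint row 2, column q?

Ratio test on column p — row 1: 24/3 = 8; row 2: 28/5 = 28/5; row 3: 7/1 = 7. Minimum is 28/5 at row 2 (s2 leaves); pivot element 5.
Divide row 2 by 5; eliminate column p from the other rows.
In the new row 2, the q entry is the old entry divided by the pivot: 1/5 = 1/5.

1/5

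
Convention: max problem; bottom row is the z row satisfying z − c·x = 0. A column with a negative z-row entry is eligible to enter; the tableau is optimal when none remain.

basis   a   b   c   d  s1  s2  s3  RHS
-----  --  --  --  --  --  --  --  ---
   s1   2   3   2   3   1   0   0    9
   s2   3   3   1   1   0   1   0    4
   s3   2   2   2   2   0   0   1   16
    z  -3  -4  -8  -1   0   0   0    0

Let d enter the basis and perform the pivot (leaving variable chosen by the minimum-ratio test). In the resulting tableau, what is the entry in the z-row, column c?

Ratio test on column d — row 1: 9/3 = 3; row 2: 4/1 = 4; row 3: 16/2 = 8. Minimum is 3 at row 1 (s1 leaves); pivot element 3.
Divide row 1 by 3; eliminate column d from the other rows.
z-row update in column c: -8 − (-1)·(2/3) = -22/3.

-22/3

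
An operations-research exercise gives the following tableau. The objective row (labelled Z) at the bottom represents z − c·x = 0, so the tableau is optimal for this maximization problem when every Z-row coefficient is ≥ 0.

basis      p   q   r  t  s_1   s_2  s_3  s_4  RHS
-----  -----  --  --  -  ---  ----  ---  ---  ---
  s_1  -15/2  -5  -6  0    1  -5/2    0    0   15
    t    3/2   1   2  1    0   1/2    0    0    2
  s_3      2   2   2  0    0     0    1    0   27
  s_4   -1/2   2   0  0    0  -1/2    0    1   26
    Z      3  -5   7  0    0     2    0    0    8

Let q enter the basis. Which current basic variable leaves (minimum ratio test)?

Column q entries and ratios — s_1: -5 ≤ 0, skip; t: 2/1 = 2; s_3: 27/2 = 27/2; s_4: 26/2 = 13.
Smallest ratio is 2 in the row of t, so t leaves.

t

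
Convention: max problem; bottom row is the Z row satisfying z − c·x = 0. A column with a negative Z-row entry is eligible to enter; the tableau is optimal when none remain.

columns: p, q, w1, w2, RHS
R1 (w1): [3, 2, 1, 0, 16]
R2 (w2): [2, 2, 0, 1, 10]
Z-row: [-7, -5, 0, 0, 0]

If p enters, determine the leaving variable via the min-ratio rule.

Column p entries and ratios — w1: 16/3 = 16/3; w2: 10/2 = 5.
Smallest ratio is 5 in the row of w2, so w2 leaves.

w2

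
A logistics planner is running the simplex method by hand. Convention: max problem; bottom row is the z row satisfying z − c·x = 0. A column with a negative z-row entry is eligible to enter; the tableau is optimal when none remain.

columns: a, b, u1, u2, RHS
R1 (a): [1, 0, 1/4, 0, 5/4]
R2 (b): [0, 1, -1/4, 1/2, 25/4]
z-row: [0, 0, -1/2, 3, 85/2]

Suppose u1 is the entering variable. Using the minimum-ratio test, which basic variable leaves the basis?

a

Column u1 entries and ratios — a: (5/4)/(1/4) = 5; b: -1/4 ≤ 0, skip.
Smallest ratio is 5 in the row of a, so a leaves.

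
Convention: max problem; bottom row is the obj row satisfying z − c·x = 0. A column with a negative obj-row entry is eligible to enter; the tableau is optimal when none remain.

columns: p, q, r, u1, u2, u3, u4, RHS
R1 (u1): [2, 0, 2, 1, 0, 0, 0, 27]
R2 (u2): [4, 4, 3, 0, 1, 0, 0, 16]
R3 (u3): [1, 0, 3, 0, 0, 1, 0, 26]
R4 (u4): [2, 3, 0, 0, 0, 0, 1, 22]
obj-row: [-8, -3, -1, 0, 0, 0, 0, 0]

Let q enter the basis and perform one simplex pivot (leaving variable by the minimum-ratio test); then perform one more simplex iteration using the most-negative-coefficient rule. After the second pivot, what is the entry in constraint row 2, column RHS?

4

Ratio test on column q — row 1: entry 0 ≤ 0; row 2: 16/4 = 4; row 3: entry 0 ≤ 0; row 4: 22/3 = 22/3. Minimum is 4 at row 2 (u2 leaves); pivot element 4.
Divide row 2 by 4; eliminate column q from the other rows.
Second iteration: most negative obj-row entry is -5 in column p, so p enters.
Ratio test on column p — row 1: 27/2 = 27/2; row 2: 4/1 = 4; row 3: 26/1 = 26; row 4: entry -1 ≤ 0. Minimum is 4 at row 2 (q leaves); pivot element 1.
Divide row 2 by 1; eliminate column p from the other rows.
After both pivots, the entry at constraint row 2, column RHS is 4.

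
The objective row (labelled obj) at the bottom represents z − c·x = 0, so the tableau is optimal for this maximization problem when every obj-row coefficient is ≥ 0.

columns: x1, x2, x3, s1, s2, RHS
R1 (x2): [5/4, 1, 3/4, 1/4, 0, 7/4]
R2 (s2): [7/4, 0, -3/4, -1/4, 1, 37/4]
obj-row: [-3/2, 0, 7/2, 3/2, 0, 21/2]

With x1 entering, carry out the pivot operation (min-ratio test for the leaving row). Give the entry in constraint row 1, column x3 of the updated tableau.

3/5

Ratio test on column x1 — row 1: (7/4)/(5/4) = 7/5; row 2: (37/4)/(7/4) = 37/7. Minimum is 7/5 at row 1 (x2 leaves); pivot element 5/4.
Divide row 1 by 5/4; eliminate column x1 from the other rows.
In the new row 1, the x3 entry is the old entry divided by the pivot: (3/4)/(5/4) = 3/5.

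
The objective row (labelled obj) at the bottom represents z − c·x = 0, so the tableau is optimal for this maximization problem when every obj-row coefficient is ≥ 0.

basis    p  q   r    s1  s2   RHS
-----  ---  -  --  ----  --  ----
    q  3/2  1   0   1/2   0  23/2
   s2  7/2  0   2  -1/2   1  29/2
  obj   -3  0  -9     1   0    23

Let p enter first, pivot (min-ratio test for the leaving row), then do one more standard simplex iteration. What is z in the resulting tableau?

353/4

Ratio test on column p — row 1: (23/2)/(3/2) = 23/3; row 2: (29/2)/(7/2) = 29/7. Minimum is 29/7 at row 2 (s2 leaves); pivot element 7/2.
Pivot on row 2; the obj-row RHS becomes 23 − (-3)·(29/7) = 248/7.
Next entering variable (most negative obj-row entry -51/7): r.
Ratio test on column r — row 1: entry -6/7 ≤ 0; row 2: (29/7)/(4/7) = 29/4. Minimum is 29/4 at row 2 (p leaves); pivot element 4/7.
After the second pivot the obj-row RHS is 248/7 − (-51/7)·(29/4) = 353/4.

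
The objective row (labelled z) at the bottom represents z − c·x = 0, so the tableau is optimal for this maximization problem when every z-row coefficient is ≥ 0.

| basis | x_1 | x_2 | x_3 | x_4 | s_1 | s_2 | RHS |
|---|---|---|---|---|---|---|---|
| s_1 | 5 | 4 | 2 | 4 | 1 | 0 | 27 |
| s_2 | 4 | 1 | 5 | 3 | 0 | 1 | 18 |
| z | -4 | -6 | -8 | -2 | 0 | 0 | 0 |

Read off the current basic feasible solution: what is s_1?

27

s_1 is basic (row 1); its value is the RHS of that row, 27.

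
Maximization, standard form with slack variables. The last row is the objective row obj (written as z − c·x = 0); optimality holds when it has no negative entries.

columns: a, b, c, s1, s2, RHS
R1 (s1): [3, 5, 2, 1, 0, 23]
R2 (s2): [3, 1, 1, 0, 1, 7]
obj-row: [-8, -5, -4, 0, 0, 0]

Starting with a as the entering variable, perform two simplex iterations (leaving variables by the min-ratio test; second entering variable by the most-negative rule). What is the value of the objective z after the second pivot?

28

Ratio test on column a — row 1: 23/3 = 23/3; row 2: 7/3 = 7/3. Minimum is 7/3 at row 2 (s2 leaves); pivot element 3.
Pivot on row 2; the obj-row RHS becomes 0 − (-8)·(7/3) = 56/3.
Next entering variable (most negative obj-row entry -7/3): b.
Ratio test on column b — row 1: 16/4 = 4; row 2: (7/3)/(1/3) = 7. Minimum is 4 at row 1 (s1 leaves); pivot element 4.
After the second pivot the obj-row RHS is 56/3 − (-7/3)·4 = 28.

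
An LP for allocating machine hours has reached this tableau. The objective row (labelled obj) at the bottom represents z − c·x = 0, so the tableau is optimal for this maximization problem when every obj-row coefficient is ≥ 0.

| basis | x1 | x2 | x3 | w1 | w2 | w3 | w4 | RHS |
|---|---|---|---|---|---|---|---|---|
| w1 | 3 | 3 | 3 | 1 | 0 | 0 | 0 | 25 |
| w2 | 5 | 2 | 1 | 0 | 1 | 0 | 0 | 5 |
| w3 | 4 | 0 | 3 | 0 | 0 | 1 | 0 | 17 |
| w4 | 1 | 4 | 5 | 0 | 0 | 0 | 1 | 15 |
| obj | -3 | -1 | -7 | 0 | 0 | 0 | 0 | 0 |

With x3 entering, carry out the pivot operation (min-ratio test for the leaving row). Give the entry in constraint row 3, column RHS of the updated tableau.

8

Ratio test on column x3 — row 1: 25/3 = 25/3; row 2: 5/1 = 5; row 3: 17/3 = 17/3; row 4: 15/5 = 3. Minimum is 3 at row 4 (w4 leaves); pivot element 5.
Divide row 4 by 5; eliminate column x3 from the other rows.
Row 3 update in column RHS: 17 − 3·3 = 8.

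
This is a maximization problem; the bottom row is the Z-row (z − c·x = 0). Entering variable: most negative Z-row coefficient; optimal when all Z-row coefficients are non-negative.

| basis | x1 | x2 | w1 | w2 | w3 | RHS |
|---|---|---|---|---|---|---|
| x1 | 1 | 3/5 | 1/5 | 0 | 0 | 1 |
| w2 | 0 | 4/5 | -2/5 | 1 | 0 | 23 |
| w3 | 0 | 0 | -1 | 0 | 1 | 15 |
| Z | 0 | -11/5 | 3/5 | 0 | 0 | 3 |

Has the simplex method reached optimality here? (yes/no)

The Z-row has a negative entry -11/5 in column x2, so it is not optimal.

no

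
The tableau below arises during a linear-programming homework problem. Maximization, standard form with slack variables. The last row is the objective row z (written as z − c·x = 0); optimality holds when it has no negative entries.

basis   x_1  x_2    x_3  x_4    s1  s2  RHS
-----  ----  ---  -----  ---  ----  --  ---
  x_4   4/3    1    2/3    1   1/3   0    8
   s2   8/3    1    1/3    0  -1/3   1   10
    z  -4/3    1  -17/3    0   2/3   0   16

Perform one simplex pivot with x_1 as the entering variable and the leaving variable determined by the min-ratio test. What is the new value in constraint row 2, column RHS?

15/4

Ratio test on column x_1 — row 1: 8/(4/3) = 6; row 2: 10/(8/3) = 15/4. Minimum is 15/4 at row 2 (s2 leaves); pivot element 8/3.
Divide row 2 by 8/3; eliminate column x_1 from the other rows.
In the new row 2, the RHS entry is the old entry divided by the pivot: 10/(8/3) = 15/4.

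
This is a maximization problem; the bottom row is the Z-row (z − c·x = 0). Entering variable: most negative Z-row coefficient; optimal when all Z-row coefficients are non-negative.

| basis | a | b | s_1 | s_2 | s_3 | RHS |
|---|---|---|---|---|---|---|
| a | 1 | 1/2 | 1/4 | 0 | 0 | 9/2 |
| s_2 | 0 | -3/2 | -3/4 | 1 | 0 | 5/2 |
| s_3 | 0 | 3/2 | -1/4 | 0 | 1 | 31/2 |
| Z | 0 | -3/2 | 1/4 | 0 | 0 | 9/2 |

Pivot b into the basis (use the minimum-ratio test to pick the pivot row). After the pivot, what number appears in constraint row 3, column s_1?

Ratio test on column b — row 1: (9/2)/(1/2) = 9; row 2: entry -3/2 ≤ 0; row 3: (31/2)/(3/2) = 31/3. Minimum is 9 at row 1 (a leaves); pivot element 1/2.
Divide row 1 by 1/2; eliminate column b from the other rows.
Row 3 update in column s_1: -1/4 − (3/2)·(1/2) = -1.

-1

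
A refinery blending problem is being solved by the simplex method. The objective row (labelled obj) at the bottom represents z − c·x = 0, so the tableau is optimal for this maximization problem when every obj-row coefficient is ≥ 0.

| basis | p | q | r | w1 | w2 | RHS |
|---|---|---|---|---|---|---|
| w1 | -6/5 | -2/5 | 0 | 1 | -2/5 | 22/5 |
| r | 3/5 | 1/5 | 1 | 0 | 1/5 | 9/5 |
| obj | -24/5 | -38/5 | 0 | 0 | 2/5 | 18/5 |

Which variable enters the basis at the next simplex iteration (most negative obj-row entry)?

q

Negative obj-row entries: p: -24/5, q: -38/5.
The most negative is -38/5 in column q, so q enters.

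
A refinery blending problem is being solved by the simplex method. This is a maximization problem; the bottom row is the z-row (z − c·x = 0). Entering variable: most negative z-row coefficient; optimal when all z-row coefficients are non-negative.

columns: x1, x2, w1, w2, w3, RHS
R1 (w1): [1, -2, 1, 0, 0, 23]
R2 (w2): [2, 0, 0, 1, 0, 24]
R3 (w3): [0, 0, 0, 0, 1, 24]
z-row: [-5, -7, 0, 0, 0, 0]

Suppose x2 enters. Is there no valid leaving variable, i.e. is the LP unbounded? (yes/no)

yes

Every constraint-row entry in column x2 is ≤ 0, so increasing x2 is unbounded.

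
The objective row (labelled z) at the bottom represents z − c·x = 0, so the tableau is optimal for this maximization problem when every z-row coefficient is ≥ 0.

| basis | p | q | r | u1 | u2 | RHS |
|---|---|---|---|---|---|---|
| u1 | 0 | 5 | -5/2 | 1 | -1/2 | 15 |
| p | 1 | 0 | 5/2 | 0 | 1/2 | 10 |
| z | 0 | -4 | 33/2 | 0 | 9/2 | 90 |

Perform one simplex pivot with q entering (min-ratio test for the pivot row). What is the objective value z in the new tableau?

102

Ratio test on column q — row 1: 15/5 = 3; row 2: entry 0 ≤ 0. Minimum is 3 at row 1 (u1 leaves); pivot element 5.
Pivot on row 1; the z-row RHS becomes 90 − (-4)·3 = 102.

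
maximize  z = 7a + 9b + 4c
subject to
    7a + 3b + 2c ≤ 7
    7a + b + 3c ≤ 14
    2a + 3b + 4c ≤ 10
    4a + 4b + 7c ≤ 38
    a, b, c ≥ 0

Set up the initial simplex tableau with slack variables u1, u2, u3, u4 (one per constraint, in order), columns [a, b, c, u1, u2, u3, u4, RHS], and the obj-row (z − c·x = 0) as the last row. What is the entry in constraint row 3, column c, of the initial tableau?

4

Constraint 3 has coefficient 4 on c.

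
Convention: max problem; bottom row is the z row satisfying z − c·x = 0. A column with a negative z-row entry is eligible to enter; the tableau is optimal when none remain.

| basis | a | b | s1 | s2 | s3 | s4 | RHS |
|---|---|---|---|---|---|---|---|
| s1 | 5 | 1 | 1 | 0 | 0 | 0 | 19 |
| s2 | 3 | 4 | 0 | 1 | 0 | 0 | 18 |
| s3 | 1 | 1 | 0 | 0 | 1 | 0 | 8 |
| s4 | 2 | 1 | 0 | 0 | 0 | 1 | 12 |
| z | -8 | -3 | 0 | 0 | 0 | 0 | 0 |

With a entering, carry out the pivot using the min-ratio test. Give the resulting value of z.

152/5

Ratio test on column a — row 1: 19/5 = 19/5; row 2: 18/3 = 6; row 3: 8/1 = 8; row 4: 12/2 = 6. Minimum is 19/5 at row 1 (s1 leaves); pivot element 5.
Pivot on row 1; the z-row RHS becomes 0 − (-8)·(19/5) = 152/5.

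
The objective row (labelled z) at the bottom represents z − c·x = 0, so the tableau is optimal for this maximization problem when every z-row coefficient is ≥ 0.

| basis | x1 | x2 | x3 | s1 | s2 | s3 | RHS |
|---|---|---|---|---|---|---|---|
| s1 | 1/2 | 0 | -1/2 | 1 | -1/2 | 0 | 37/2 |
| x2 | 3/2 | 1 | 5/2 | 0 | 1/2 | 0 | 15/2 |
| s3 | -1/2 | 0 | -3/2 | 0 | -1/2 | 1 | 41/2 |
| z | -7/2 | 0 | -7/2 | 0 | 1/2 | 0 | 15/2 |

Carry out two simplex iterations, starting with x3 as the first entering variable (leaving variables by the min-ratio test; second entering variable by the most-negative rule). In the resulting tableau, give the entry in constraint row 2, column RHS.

5

Ratio test on column x3 — row 1: entry -1/2 ≤ 0; row 2: (15/2)/(5/2) = 3; row 3: entry -3/2 ≤ 0. Minimum is 3 at row 2 (x2 leaves); pivot element 5/2.
Divide row 2 by 5/2; eliminate column x3 from the other rows.
Second iteration: most negative z-row entry is -7/5 in column x1, so x1 enters.
Ratio test on column x1 — row 1: 20/(4/5) = 25; row 2: 3/(3/5) = 5; row 3: 25/(2/5) = 125/2. Minimum is 5 at row 2 (x3 leaves); pivot element 3/5.
Divide row 2 by 3/5; eliminate column x1 from the other rows.
After both pivots, the entry at constraint row 2, column RHS is 5.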